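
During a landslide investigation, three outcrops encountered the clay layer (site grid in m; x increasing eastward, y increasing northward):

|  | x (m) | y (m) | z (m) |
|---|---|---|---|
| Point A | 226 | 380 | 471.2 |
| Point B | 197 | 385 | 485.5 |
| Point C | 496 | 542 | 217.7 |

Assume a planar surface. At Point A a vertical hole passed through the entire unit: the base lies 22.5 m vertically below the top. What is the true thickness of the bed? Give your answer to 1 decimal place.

Let the plane be z = a·x + b·y + c.
Point B−Point A: −29a + 5b = 14.3;  Point C−Point A: 270a + 162b = −253.5.
Solving gives a = −0.59261, b = −0.57713.
|∇z| = √(a²+b²) = 0.82720, so dip δ = arctan(0.82720) = 39.60°.
True thickness = vertical thickness × cos δ = 22.5 × cos 39.60° = 17.3 m.

17.3 m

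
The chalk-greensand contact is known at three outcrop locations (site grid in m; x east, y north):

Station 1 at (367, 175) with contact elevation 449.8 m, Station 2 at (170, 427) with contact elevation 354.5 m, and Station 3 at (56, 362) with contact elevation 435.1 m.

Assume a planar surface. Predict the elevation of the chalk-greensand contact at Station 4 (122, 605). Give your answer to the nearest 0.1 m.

256.2 m

Let the plane be z = a·x + b·y + c.
Station 2−Station 1: −197a + 252b = −95.3;  Station 3−Station 1: −311a + 187b = −14.7.
Solving gives a = −0.33989, b = −0.64388.
Then c = 449.8 − a·367 − b·175 = 687.22.
At (122, 605): z = −41.5 − 389.5 + 687.22 = 256.2 m.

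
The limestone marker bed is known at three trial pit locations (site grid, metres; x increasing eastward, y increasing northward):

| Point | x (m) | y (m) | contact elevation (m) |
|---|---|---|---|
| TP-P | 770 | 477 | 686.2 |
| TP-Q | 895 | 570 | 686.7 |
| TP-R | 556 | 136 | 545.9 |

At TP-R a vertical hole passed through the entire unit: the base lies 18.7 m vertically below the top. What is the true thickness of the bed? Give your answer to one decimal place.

Let the plane be z = a·x + b·y + c.
TP-Q−TP-P: 125a + 93b = 0.5;  TP-R−TP-P: −214a − 341b = −140.3.
Solving gives a = −0.56671, b = 0.76709.
|∇z| = √(a²+b²) = 0.95372, so dip δ = arctan(0.95372) = 43.64°.
True thickness = vertical thickness × cos δ = 18.7 × cos 43.64° = 13.5 m.

13.5 m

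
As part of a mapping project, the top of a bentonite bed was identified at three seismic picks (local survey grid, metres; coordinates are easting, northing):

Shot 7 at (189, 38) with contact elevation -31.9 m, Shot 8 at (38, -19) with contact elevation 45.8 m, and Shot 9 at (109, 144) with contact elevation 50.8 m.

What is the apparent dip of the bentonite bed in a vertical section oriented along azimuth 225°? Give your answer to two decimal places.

12.93°

Two edge vectors: Shot 7→Shot 8 = (-151, -57, 77.7), Shot 7→Shot 9 = (-80, 106, 82.7).
Normal n = (Shot 7→Shot 8) × (Shot 7→Shot 9) = (-12950.1, 6271.7, -20566).
So ∂z/∂easting = −n_x/n_z = −0.62968 and ∂z/∂northing = −n_y/n_z = 0.30495.
Unit vector along 225° is (sin 225°, cos 225°) = (-0.7071, -0.7071).
Slope in that direction = a·(-0.7071) + b·(-0.7071) = 0.22962.
Apparent dip = arctan|0.22962| = 12.93° (true dip is 35.0°, so apparent ≤ true as expected).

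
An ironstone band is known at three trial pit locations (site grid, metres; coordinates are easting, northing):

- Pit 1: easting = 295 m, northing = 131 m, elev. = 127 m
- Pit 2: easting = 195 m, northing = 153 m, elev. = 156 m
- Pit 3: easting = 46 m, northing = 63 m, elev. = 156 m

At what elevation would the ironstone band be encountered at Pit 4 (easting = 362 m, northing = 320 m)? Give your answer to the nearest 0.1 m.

179.3 m

Two edge vectors: Pit 1→Pit 2 = (-100, 22, 29), Pit 1→Pit 3 = (-249, -68, 29).
Normal n = (Pit 1→Pit 2) × (Pit 1→Pit 3) = (2610, -4321, 12278).
So ∂z/∂easting = −n_x/n_z = −0.21258 and ∂z/∂northing = −n_y/n_z = 0.35193.
Intercept c from Pit 1: 127 + 62.71 − 46.10 = 143.61.
At (362, 320): z = −77.0 + 112.6 + 143.61 = 179.3 m.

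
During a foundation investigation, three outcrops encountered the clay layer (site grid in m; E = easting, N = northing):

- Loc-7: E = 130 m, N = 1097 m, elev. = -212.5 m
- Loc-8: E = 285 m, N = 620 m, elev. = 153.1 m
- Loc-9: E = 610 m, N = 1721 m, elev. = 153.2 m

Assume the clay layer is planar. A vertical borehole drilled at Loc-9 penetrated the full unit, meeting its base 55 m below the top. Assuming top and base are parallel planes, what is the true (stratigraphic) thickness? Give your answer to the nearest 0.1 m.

33.7 m

Two edge vectors: Loc-7→Loc-8 = (155, -477, 365.6), Loc-7→Loc-9 = (480, 624, 365.7).
Normal n = (Loc-7→Loc-8) × (Loc-7→Loc-9) = (-402573.3, 118804.5, 325680).
So ∂z/∂E = −n_x/n_z = 1.23610 and ∂z/∂N = −n_y/n_z = −0.36479.
|∇z| = √(a²+b²) = 1.28880, so dip δ = arctan(1.28880) = 52.19°.
True thickness = vertical thickness × cos δ = 55 × cos 52.19° = 33.7 m.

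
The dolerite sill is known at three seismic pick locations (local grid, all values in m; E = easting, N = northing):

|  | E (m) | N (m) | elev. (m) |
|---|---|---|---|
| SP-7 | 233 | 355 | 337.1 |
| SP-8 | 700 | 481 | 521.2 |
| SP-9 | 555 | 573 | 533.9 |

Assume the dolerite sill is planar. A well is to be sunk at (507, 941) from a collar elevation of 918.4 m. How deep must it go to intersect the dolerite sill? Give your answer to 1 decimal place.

Two edge vectors: SP-7→SP-8 = (467, 126, 184.1), SP-7→SP-9 = (322, 218, 196.8).
Normal n = (SP-7→SP-8) × (SP-7→SP-9) = (-15337, -32625.4, 61234).
So ∂z/∂E = −n_x/n_z = 0.25047 and ∂z/∂N = −n_y/n_z = 0.53280.
Intercept c from SP-7: 337.1 − 58.36 − 189.14 = 89.60.
At (507, 941): z_contact = 126.99 + 501.36 + 89.60 = 717.95 m.
Depth below ground = 918.4 − 717.95 = 200.5 m.

200.5 m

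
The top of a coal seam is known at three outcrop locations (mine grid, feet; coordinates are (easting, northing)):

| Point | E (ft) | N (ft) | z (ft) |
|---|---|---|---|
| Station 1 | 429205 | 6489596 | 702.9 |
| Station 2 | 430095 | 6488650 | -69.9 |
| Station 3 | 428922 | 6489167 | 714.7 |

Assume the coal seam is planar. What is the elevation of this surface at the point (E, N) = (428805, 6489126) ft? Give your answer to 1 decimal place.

Let the plane be z = a·E + b·N + c.
Station 2−Station 1: 890a − 946b = −772.8;  Station 3−Station 1: −283a − 429b = 11.8.
Solving gives a = −0.527604661, b = 0.320541070.
Then c = 702.9 − a·429205 − b·6489596 = −1853028.59.
At (428805, 6489126): z = −226239.5 + 2080031.4 − 1853028.59 = 763.3 ft.

763.3 ft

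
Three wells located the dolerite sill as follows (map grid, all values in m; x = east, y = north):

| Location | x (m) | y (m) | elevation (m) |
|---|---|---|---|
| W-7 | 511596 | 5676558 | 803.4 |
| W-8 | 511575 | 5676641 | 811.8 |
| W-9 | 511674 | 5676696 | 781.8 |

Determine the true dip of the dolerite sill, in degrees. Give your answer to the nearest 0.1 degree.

17.5°

Two edge vectors: W-7→W-8 = (-21, 83, 8.4), W-7→W-9 = (78, 138, -21.6).
Normal n = (W-7→W-8) × (W-7→W-9) = (-2952, 201.6, -9372).
So ∂z/∂x = −n_x/n_z = −0.31498 and ∂z/∂y = −n_y/n_z = 0.02151.
Gradient magnitude |∇z| = √(a² + b²) = √(0.09921 + 0.00046) = 0.31571.
True dip = arctan(0.31571) = 17.5°, dipping toward E (azimuth ≈ 094°).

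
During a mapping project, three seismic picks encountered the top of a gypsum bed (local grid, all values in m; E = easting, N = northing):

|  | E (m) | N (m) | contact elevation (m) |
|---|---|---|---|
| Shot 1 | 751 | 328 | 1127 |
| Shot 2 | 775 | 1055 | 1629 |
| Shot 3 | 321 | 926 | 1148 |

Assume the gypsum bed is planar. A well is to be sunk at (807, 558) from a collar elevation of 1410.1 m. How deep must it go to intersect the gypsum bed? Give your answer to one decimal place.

Let the plane be z = a·E + b·N + c.
Shot 2−Shot 1: 24a + 727b = 502;  Shot 3−Shot 1: −430a + 598b = 21.
Solving gives a = 0.871444, b = 0.661741.
Then c = 1127 − a·751 − b·328 = 255.49.
At (807, 558): z_contact = 703.26 + 369.25 + 255.49 = 1328.00 m.
Depth below ground = 1410.1 − 1328.00 = 82.1 m.

82.1 m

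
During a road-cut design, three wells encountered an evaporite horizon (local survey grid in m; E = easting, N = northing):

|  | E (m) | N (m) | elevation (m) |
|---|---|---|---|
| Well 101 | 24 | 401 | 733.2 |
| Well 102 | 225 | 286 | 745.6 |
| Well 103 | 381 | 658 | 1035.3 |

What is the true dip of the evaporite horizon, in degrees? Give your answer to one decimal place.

Two edge vectors: Well 101→Well 102 = (201, -115, 12.4), Well 101→Well 103 = (357, 257, 302.1).
Normal n = (Well 101→Well 102) × (Well 101→Well 103) = (-37928.3, -56295.3, 92712).
So ∂z/∂E = −n_x/n_z = 0.40910 and ∂z/∂N = −n_y/n_z = 0.60721.
Gradient magnitude |∇z| = √(a² + b²) = √(0.16736 + 0.36870) = 0.73216.
True dip = arctan(0.73216) = 36.2°, dipping toward SW (azimuth ≈ 214°).

36.2°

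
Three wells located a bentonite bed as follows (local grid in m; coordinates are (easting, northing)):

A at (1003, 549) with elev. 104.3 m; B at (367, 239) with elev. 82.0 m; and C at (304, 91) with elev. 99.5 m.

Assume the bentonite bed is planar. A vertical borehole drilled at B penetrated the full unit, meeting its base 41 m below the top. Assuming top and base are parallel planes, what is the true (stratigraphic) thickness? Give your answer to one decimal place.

40.2 m

Let the plane be z = a·E + b·N + c.
B−A: −636a − 310b = −22.3;  C−A: −699a − 458b = −4.8.
Solving gives a = 0.11697, b = −0.16803.
|∇z| = √(a²+b²) = 0.20473, so dip δ = arctan(0.20473) = 11.57°.
True thickness = vertical thickness × cos δ = 41 × cos 11.57° = 40.2 m.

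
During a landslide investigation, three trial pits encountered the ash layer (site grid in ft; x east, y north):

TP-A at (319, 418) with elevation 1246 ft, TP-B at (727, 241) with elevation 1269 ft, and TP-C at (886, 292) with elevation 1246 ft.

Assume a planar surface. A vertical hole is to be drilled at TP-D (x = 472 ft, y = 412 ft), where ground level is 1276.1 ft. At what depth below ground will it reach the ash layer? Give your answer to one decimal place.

37.6 ft

Let the plane be z = a·x + b·y + c.
TP-B−TP-A: 408a − 177b = 23;  TP-C−TP-A: 567a − 126b = 0.
Solving gives a = −0.05920, b = −0.26641.
Then c = 1246 − a·319 − b·418 = 1376.24.
At (472, 412): z_contact = −27.94 − 109.76 + 1376.24 = 1238.54 ft.
Depth below ground = 1276.1 − 1238.54 = 37.6 ft.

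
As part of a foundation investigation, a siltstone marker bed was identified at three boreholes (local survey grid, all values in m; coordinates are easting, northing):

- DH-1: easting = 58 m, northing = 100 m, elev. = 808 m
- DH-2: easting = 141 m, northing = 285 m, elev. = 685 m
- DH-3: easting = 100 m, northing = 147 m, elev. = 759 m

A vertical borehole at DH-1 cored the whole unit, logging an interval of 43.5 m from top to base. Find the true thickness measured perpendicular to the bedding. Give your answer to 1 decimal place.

Two edge vectors: DH-1→DH-2 = (83, 185, -123), DH-1→DH-3 = (42, 47, -49).
Normal n = (DH-1→DH-2) × (DH-1→DH-3) = (-3284, -1099, -3869).
So ∂z/∂easting = −n_x/n_z = −0.84880 and ∂z/∂northing = −n_y/n_z = −0.28405.
|∇z| = √(a²+b²) = 0.89507, so dip δ = arctan(0.89507) = 41.83°.
True thickness = vertical thickness × cos δ = 43.5 × cos 41.83° = 32.4 m.

32.4 m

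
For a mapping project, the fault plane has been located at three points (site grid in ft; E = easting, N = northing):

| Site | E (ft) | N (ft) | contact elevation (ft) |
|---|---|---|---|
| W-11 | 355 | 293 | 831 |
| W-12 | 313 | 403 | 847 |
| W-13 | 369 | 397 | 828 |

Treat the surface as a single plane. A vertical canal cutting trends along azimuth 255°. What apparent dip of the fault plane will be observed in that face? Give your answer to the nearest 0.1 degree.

17.8°

Two edge vectors: W-11→W-12 = (-42, 110, 16), W-11→W-13 = (14, 104, -3).
Normal n = (W-11→W-12) × (W-11→W-13) = (-1994, 98, -5908).
So ∂z/∂E = −n_x/n_z = −0.33751 and ∂z/∂N = −n_y/n_z = 0.01659.
Unit vector along 255° is (sin 255°, cos 255°) = (-0.9659, -0.2588).
Slope in that direction = a·(-0.9659) + b·(-0.2588) = 0.32171.
Apparent dip = arctan|0.32171| = 17.8° (true dip is 18.7°, so apparent ≤ true as expected).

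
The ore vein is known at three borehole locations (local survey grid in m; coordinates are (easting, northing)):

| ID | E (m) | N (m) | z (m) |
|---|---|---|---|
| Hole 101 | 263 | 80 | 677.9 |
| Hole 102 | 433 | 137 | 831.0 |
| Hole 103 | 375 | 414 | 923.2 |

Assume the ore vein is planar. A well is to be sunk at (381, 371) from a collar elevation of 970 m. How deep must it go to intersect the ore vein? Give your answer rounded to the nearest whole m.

63 m

Let the plane be z = a·E + b·N + c.
Hole 102−Hole 101: 170a + 57b = 153.1;  Hole 103−Hole 101: 112a + 334b = 245.3.
Solving gives a = 0.73723, b = 0.48722.
Then c = 677.9 − a·263 − b·80 = 445.03.
At (381, 371): z_contact = 280.9 + 180.8 + 445.03 = 906.7 m.
Depth below ground = 970 − 906.7 = 63 m.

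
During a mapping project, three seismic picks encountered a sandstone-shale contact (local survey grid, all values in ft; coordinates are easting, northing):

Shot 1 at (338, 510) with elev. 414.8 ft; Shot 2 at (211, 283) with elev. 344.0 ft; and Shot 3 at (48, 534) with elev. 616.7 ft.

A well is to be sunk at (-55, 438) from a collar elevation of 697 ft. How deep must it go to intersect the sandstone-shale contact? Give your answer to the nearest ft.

Two edge vectors: Shot 1→Shot 2 = (-127, -227, -70.8), Shot 1→Shot 3 = (-290, 24, 201.9).
Normal n = (Shot 1→Shot 2) × (Shot 1→Shot 3) = (-44132.1, 46173.3, -68878).
So ∂z/∂easting = −n_x/n_z = −0.64073 and ∂z/∂northing = −n_y/n_z = 0.67036.
Intercept c from Shot 1: 414.8 + 216.57 − 341.89 = 289.48.
At (-55, 438): z_contact = 35.2 + 293.6 + 289.48 = 618.3 ft.
Depth below ground = 697 − 618.3 = 79 ft.

79 ft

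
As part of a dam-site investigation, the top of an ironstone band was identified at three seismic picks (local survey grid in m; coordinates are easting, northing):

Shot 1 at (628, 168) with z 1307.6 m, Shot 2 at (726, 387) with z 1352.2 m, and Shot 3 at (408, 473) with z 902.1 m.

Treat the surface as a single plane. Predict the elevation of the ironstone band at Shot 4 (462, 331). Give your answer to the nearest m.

Two edge vectors: Shot 1→Shot 2 = (98, 219, 44.6), Shot 1→Shot 3 = (-220, 305, -405.5).
Normal n = (Shot 1→Shot 2) × (Shot 1→Shot 3) = (-102407.5, 29927, 78070).
So ∂z/∂easting = −n_x/n_z = 1.31174 and ∂z/∂northing = −n_y/n_z = −0.38334.
Intercept c from Shot 1: 1307.6 − 823.77 + 64.40 = 548.23.
At (462, 331): z = 606.0 − 126.9 + 548.23 = 1027.4 m.

1027 m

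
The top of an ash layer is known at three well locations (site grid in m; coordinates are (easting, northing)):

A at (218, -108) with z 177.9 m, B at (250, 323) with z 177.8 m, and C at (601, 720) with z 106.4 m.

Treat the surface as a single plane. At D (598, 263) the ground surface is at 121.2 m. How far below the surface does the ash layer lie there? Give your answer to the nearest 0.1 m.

Two edge vectors: A→B = (32, 431, -0.1), A→C = (383, 828, -71.5).
Normal n = (A→B) × (A→C) = (-30733.7, 2249.7, -138577).
So ∂z/∂E = −n_x/n_z = −0.22178 and ∂z/∂N = −n_y/n_z = 0.01623.
Intercept c from A: 177.9 + 48.35 + 1.75 = 228.00.
At (598, 263): z_contact = −132.62 + 4.27 + 228.00 = 99.65 m.
Depth below ground = 121.2 − 99.65 = 21.6 m.

21.6 m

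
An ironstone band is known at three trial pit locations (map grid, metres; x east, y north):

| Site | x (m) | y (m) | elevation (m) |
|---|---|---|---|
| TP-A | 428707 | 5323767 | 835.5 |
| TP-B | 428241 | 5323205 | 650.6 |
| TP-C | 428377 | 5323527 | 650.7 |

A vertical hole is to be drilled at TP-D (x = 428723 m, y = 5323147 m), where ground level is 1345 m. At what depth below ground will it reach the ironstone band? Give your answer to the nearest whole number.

285 m

Two edge vectors: TP-A→TP-B = (-466, -562, -184.9), TP-A→TP-C = (-330, -240, -184.8).
Normal n = (TP-A→TP-B) × (TP-A→TP-C) = (59481.6, -25099.8, -73620).
So ∂z/∂x = −n_x/n_z = 0.80795436 and ∂z/∂y = −n_y/n_z = −0.34093725.
Intercept c from TP-A: 835.5 − 346375.69 + 1815070.46 = 1469530.27.
At (428723, 5323147): z_contact = 346388.6 − 1814859.1 + 1469530.27 = 1059.8 m.
Depth below ground = 1345 − 1059.8 = 285 m.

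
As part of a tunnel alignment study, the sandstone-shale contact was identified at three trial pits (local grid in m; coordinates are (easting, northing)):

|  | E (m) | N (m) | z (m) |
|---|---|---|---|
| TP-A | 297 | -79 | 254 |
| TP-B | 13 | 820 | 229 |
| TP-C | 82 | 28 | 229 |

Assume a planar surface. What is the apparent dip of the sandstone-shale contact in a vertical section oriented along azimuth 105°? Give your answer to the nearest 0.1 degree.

Two edge vectors: TP-A→TP-B = (-284, 899, -25), TP-A→TP-C = (-215, 107, -25).
Normal n = (TP-A→TP-B) × (TP-A→TP-C) = (-19800, -1725, 162897).
So ∂z/∂E = −n_x/n_z = 0.12155 and ∂z/∂N = −n_y/n_z = 0.01059.
Unit vector along 105° is (sin 105°, cos 105°) = (0.9659, -0.2588).
Slope in that direction = a·(0.9659) + b·(-0.2588) = 0.11467.
Apparent dip = arctan|0.11467| = 6.5° (true dip is 7.0°, so apparent ≤ true as expected).

6.5°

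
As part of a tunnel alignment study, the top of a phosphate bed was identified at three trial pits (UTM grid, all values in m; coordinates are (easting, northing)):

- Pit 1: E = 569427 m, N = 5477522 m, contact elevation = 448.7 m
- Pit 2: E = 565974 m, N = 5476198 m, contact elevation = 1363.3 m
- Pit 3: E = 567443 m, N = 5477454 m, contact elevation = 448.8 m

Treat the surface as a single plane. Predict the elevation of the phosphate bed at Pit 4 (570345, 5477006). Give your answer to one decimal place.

863.9 m

Two edge vectors: Pit 1→Pit 2 = (-3453, -1324, 914.6), Pit 1→Pit 3 = (-1984, -68, 0.1).
Normal n = (Pit 1→Pit 2) × (Pit 1→Pit 3) = (62060.4, -1814221.1, -2392012).
So ∂z/∂E = −n_x/n_z = 0.025944853 and ∂z/∂N = −n_y/n_z = −0.758449832.
Intercept c from Pit 1: 448.7 − 14773.70 + 4154425.64 = 4140100.64.
At (570345, 5477006): z = 14797.5 − 4154034.3 + 4140100.64 = 863.9 m.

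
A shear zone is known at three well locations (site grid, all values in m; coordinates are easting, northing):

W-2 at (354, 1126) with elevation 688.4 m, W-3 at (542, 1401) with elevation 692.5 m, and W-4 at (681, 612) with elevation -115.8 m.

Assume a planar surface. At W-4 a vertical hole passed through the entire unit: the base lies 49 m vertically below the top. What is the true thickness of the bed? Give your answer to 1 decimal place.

Two edge vectors: W-2→W-3 = (188, 275, 4.1), W-2→W-4 = (327, -514, -804.2).
Normal n = (W-2→W-3) × (W-2→W-4) = (-219047.6, 152530.3, -186557).
So ∂z/∂easting = −n_x/n_z = −1.17416 and ∂z/∂northing = −n_y/n_z = 0.81761.
|∇z| = √(a²+b²) = 1.43078, so dip δ = arctan(1.43078) = 55.05°.
True thickness = vertical thickness × cos δ = 49 × cos 55.05° = 28.1 m.

28.1 m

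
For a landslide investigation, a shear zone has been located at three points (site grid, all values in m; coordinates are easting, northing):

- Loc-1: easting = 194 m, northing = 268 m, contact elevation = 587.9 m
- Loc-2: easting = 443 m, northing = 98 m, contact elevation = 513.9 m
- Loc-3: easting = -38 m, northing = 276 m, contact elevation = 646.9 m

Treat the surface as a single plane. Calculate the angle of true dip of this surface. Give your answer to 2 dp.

Two edge vectors: Loc-1→Loc-2 = (249, -170, -74), Loc-1→Loc-3 = (-232, 8, 59).
Normal n = (Loc-1→Loc-2) × (Loc-1→Loc-3) = (-9438, 2477, -37448).
So ∂z/∂easting = −n_x/n_z = −0.25203 and ∂z/∂northing = −n_y/n_z = 0.06615.
Gradient magnitude |∇z| = √(a² + b²) = √(0.06352 + 0.00438) = 0.26056.
True dip = arctan(0.26056) = 14.60°, dipping toward ESE (azimuth ≈ 105°).

14.60°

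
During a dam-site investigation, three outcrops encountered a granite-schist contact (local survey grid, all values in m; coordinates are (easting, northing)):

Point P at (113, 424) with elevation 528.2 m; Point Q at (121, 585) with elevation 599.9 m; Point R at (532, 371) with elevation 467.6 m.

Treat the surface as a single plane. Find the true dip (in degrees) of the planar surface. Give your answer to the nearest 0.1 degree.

24.6°

Let the plane be z = a·E + b·N + c.
Point Q−Point P: 8a + 161b = 71.7;  Point R−Point P: 419a − 53b = −60.6.
Solving gives a = −0.08775, b = 0.44970.
Gradient magnitude |∇z| = √(a² + b²) = √(0.00770 + 0.20223) = 0.45818.
True dip = arctan(0.45818) = 24.6°, dipping toward S (azimuth ≈ 169°).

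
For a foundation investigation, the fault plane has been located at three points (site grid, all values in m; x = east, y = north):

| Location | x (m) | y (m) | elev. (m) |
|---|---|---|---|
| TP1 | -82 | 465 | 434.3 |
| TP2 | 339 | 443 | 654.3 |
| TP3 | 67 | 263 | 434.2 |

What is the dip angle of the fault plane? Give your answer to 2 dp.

34.05°

Two edge vectors: TP1→TP2 = (421, -22, 220), TP1→TP3 = (149, -202, -0.1).
Normal n = (TP1→TP2) × (TP1→TP3) = (44442.2, 32822.1, -81764).
So ∂z/∂x = −n_x/n_z = 0.54354 and ∂z/∂y = −n_y/n_z = 0.40142.
Gradient magnitude |∇z| = √(a² + b²) = √(0.29544 + 0.16114) = 0.67571.
True dip = arctan(0.67571) = 34.05°, dipping toward SW (azimuth ≈ 234°).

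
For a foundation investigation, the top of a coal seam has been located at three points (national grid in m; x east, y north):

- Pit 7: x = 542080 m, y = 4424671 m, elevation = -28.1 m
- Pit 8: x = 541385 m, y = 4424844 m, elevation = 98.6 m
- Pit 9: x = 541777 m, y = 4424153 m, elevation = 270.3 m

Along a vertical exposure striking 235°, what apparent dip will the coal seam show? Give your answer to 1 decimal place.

Let the plane be z = a·x + b·y + c.
Pit 8−Pit 7: −695a + 173b = 126.7;  Pit 9−Pit 7: −303a − 518b = 298.4.
Solving gives a = −0.28430, b = −0.40976.
Unit vector along 235° is (sin 235°, cos 235°) = (-0.8192, -0.5736).
Slope in that direction = a·(-0.8192) + b·(-0.5736) = 0.46792.
Apparent dip = arctan|0.46792| = 25.1° (true dip is 26.5°, so apparent ≤ true as expected).

25.1°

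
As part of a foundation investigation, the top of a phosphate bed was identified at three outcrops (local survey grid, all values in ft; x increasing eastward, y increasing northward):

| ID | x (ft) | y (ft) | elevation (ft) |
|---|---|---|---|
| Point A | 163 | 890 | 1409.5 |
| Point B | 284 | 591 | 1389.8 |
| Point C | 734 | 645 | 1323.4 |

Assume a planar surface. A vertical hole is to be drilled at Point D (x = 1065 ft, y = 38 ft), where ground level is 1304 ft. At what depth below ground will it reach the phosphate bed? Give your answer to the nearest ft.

33 ft

Let the plane be z = a·x + b·y + c.
Point B−Point A: 121a − 299b = −19.7;  Point C−Point A: 571a − 245b = −86.1.
Solving gives a = −0.14826, b = 0.00589.
Then c = 1409.5 − a·163 − b·890 = 1428.43.
At (1065, 38): z_contact = −157.9 + 0.2 + 1428.43 = 1270.8 ft.
Depth below ground = 1304 − 1270.8 = 33 ft.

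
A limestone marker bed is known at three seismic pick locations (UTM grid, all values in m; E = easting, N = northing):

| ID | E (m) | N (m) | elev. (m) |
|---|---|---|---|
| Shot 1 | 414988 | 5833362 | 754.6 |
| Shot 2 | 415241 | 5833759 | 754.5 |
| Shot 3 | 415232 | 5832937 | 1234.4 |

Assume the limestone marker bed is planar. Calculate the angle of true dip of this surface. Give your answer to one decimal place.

47.9°

Two edge vectors: Shot 1→Shot 2 = (253, 397, -0.1), Shot 1→Shot 3 = (244, -425, 479.8).
Normal n = (Shot 1→Shot 2) × (Shot 1→Shot 3) = (190438.1, -121413.8, -204393).
So ∂z/∂E = −n_x/n_z = 0.93173 and ∂z/∂N = −n_y/n_z = −0.59402.
Gradient magnitude |∇z| = √(a² + b²) = √(0.86811 + 0.35286) = 1.10498.
True dip = arctan(1.10498) = 47.9°, dipping toward WNW (azimuth ≈ 303°).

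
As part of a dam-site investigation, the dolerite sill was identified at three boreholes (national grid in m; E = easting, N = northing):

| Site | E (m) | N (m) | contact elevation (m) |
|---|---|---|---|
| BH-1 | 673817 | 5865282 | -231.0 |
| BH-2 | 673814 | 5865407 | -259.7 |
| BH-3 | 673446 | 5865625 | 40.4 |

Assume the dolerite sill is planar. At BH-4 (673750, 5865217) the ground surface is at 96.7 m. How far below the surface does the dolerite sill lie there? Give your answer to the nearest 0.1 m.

Two edge vectors: BH-1→BH-2 = (-3, 125, -28.7), BH-1→BH-3 = (-371, 343, 271.4).
Normal n = (BH-1→BH-2) × (BH-1→BH-3) = (43769.1, 11461.9, 45346).
So ∂z/∂E = −n_x/n_z = −0.965225158 and ∂z/∂N = −n_y/n_z = −0.252765404.
Intercept c from BH-1: -231 + 650385.12 + 1482540.37 = 2132694.49.
At (673750, 5865217): z_contact = −650320.45 − 1482523.94 + 2132694.49 = -149.90 m.
Depth below ground = 96.7 − (-149.90) = 246.6 m.

246.6 m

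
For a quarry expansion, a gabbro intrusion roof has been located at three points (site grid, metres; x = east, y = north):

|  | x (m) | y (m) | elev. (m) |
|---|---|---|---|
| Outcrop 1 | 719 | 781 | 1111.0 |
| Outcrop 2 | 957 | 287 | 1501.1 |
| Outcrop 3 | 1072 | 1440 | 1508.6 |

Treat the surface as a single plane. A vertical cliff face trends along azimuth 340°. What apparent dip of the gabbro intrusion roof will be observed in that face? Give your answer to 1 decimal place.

Two edge vectors: Outcrop 1→Outcrop 2 = (238, -494, 390.1), Outcrop 1→Outcrop 3 = (353, 659, 397.6).
Normal n = (Outcrop 1→Outcrop 2) × (Outcrop 1→Outcrop 3) = (-453490.3, 43076.5, 331224).
So ∂z/∂x = −n_x/n_z = 1.36913 and ∂z/∂y = −n_y/n_z = −0.13005.
Unit vector along 340° is (sin 340°, cos 340°) = (-0.3420, 0.9397).
Slope in that direction = a·(-0.3420) + b·(0.9397) = −0.59048.
Apparent dip = arctan|0.59048| = 30.6° (true dip is 54.0°, so apparent ≤ true as expected).

30.6°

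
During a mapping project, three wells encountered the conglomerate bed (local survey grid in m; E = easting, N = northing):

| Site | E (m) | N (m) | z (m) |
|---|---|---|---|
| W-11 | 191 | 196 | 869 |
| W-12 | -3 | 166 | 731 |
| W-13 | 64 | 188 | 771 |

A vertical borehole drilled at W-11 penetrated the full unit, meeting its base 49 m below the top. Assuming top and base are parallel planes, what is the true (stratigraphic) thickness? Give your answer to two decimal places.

33.86 m

Let the plane be z = a·E + b·N + c.
W-12−W-11: −194a − 30b = −138;  W-13−W-11: −127a − 8b = −98.
Solving gives a = 0.81311, b = −0.65810.
|∇z| = √(a²+b²) = 1.04606, so dip δ = arctan(1.04606) = 46.29°.
True thickness = vertical thickness × cos δ = 49 × cos 46.29° = 33.86 m.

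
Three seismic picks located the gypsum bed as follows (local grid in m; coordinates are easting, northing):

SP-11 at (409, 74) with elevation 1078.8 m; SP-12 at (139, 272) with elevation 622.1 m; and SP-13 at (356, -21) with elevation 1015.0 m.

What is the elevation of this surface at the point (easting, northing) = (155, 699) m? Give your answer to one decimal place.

Two edge vectors: SP-11→SP-12 = (-270, 198, -456.7), SP-11→SP-13 = (-53, -95, -63.8).
Normal n = (SP-11→SP-12) × (SP-11→SP-13) = (-56018.9, 6979.1, 36144).
So ∂z/∂easting = −n_x/n_z = 1.54988 and ∂z/∂northing = −n_y/n_z = −0.19309.
Intercept c from SP-11: 1078.8 − 633.90 + 14.29 = 459.19.
At (155, 699): z = 240.2 − 135.0 + 459.19 = 564.4 m.

564.4 m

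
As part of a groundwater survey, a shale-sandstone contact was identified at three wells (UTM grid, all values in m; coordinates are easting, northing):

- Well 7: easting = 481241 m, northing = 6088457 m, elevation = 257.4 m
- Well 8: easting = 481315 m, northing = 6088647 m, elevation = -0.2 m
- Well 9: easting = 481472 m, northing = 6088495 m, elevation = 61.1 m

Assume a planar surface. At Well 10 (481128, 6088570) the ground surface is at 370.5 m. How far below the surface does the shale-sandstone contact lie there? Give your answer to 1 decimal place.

161.2 m

Two edge vectors: Well 7→Well 8 = (74, 190, -257.6), Well 7→Well 9 = (231, 38, -196.3).
Normal n = (Well 7→Well 8) × (Well 7→Well 9) = (-27508.2, -44979.4, -41078).
So ∂z/∂easting = −n_x/n_z = −0.669657724 and ∂z/∂northing = −n_y/n_z = −1.094975413.
Intercept c from Well 7: 257.4 + 322266.75 + 6666710.72 = 6989234.87.
At (481128, 6088570): z_contact = −322191.08 − 6666834.45 + 6989234.87 = 209.34 m.
Depth below ground = 370.5 − 209.34 = 161.2 m.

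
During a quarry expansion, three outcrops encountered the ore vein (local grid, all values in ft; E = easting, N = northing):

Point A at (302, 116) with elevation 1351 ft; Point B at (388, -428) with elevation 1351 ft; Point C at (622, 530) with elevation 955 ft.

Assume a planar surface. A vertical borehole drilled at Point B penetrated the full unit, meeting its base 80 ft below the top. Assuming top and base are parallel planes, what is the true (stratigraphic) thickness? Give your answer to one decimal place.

Let the plane be z = a·E + b·N + c.
Point B−Point A: 86a − 544b = 0;  Point C−Point A: 320a + 414b = −396.
Solving gives a = −1.02737, b = −0.16242.
|∇z| = √(a²+b²) = 1.04013, so dip δ = arctan(1.04013) = 46.13°.
True thickness = vertical thickness × cos δ = 80 × cos 46.13° = 55.4 ft.

55.4 ft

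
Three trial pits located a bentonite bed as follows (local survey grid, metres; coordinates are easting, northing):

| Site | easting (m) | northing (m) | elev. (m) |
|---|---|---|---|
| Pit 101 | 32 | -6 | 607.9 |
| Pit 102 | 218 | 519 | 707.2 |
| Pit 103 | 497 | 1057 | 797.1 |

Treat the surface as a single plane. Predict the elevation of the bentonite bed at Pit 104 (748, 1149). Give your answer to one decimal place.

785.2 m

Two edge vectors: Pit 101→Pit 102 = (186, 525, 99.3), Pit 101→Pit 103 = (465, 1063, 189.2).
Normal n = (Pit 101→Pit 102) × (Pit 101→Pit 103) = (-6225.9, 10983.3, -46407).
So ∂z/∂easting = −n_x/n_z = −0.134159 and ∂z/∂northing = −n_y/n_z = 0.236673.
Intercept c from Pit 101: 607.9 + 4.29 + 1.42 = 613.61.
At (748, 1149): z = −100.4 + 271.9 + 613.61 = 785.2 m.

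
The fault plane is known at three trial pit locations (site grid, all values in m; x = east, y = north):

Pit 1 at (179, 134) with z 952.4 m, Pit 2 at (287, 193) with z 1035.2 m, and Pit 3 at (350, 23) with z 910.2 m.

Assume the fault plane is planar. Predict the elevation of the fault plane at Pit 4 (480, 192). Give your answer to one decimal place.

Let the plane be z = a·x + b·y + c.
Pit 2−Pit 1: 108a + 59b = 82.8;  Pit 3−Pit 1: 171a − 111b = −42.2.
Solving gives a = 0.30353, b = 0.84778.
Then c = 952.4 − a·179 − b·134 = 784.47.
At (480, 192): z = 145.7 + 162.8 + 784.47 = 1092.9 m.

1092.9 m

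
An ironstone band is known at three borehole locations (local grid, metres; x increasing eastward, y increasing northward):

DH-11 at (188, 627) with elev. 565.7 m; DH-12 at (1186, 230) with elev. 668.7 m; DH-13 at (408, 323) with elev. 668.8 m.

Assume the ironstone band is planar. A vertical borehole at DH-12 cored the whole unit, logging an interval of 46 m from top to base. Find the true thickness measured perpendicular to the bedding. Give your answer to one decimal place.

Two edge vectors: DH-11→DH-12 = (998, -397, 103), DH-11→DH-13 = (220, -304, 103.1).
Normal n = (DH-11→DH-12) × (DH-11→DH-13) = (-9618.7, -80233.8, -216052).
So ∂z/∂x = −n_x/n_z = −0.04452 and ∂z/∂y = −n_y/n_z = −0.37136.
|∇z| = √(a²+b²) = 0.37402, so dip δ = arctan(0.37402) = 20.51°.
True thickness = vertical thickness × cos δ = 46 × cos 20.51° = 43.1 m.

43.1 m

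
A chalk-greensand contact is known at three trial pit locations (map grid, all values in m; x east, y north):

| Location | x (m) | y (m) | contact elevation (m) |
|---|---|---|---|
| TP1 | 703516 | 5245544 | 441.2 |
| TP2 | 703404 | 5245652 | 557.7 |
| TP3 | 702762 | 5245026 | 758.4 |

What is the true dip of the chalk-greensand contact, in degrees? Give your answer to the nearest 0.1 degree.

Two edge vectors: TP1→TP2 = (-112, 108, 116.5), TP1→TP3 = (-754, -518, 317.2).
Normal n = (TP1→TP2) × (TP1→TP3) = (94604.6, -52314.6, 139448).
So ∂z/∂x = −n_x/n_z = −0.67842 and ∂z/∂y = −n_y/n_z = 0.37515.
Gradient magnitude |∇z| = √(a² + b²) = √(0.46026 + 0.14074) = 0.77524.
True dip = arctan(0.77524) = 37.8°, dipping toward ESE (azimuth ≈ 119°).

37.8°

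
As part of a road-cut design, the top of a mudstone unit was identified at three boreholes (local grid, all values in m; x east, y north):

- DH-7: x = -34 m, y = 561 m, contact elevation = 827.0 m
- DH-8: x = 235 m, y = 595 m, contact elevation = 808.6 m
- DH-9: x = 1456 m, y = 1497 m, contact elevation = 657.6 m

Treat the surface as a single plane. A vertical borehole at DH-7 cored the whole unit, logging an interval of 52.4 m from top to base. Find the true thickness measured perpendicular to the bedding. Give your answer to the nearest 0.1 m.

52.1 m

Let the plane be z = a·x + b·y + c.
DH-8−DH-7: 269a + 34b = −18.4;  DH-9−DH-7: 1490a + 936b = −169.4.
Solving gives a = −0.05699, b = −0.09026.
|∇z| = √(a²+b²) = 0.10674, so dip δ = arctan(0.10674) = 6.09°.
True thickness = vertical thickness × cos δ = 52.4 × cos 6.09° = 52.1 m.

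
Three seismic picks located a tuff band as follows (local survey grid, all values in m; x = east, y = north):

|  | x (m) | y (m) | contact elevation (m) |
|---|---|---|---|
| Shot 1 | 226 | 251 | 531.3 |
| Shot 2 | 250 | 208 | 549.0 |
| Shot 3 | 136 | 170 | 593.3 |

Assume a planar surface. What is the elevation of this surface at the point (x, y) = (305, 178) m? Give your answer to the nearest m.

553 m

Let the plane be z = a·x + b·y + c.
Shot 2−Shot 1: 24a − 43b = 17.7;  Shot 3−Shot 1: −90a − 81b = 62.
Solving gives a = −0.21195, b = −0.52993.
Then c = 531.3 − a·226 − b·251 = 712.21.
At (305, 178): z = −64.6 − 94.3 + 712.21 = 553.2 m.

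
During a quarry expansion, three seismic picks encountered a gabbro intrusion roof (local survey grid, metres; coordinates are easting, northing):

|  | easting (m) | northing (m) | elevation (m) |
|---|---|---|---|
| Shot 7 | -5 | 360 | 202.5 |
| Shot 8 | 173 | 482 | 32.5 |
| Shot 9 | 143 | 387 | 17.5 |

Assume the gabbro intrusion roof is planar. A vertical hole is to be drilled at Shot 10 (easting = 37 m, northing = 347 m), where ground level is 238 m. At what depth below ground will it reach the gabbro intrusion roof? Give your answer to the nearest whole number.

100 m

Let the plane be z = a·easting + b·northing + c.
Shot 8−Shot 7: 178a + 122b = −170;  Shot 9−Shot 7: 148a + 27b = −185.
Solving gives a = −1.35698, b = 0.58642.
Then c = 202.5 − a·-5 − b·360 = −15.39.
At (37, 347): z_contact = −50.2 + 203.5 − 15.39 = 137.9 m.
Depth below ground = 238 − 137.9 = 100 m.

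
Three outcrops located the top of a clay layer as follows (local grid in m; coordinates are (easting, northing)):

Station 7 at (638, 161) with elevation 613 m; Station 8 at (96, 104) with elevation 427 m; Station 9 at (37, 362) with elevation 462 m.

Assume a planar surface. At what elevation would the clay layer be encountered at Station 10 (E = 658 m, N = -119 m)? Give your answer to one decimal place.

560.9 m

Let the plane be z = a·E + b·N + c.
Station 8−Station 7: −542a − 57b = −186;  Station 9−Station 7: −601a + 201b = −151.
Solving gives a = 0.32118, b = 0.20911.
Then c = 613 − a·638 − b·161 = 374.42.
At (658, -119): z = 211.3 − 24.9 + 374.42 = 560.9 m.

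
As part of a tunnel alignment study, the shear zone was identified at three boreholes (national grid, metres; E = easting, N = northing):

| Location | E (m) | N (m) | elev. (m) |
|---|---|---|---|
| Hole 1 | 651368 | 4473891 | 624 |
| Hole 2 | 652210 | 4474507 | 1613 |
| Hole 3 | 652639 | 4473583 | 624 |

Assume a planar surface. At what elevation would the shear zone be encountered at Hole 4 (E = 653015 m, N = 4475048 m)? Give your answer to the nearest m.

2501 m

Let the plane be z = a·E + b·N + c.
Hole 2−Hole 1: 842a + 616b = 989;  Hole 3−Hole 1: 1271a − 308b = 0.
Solving gives a = 0.29225768, b = 1.20603739.
Then c = 624 − a·651368 − b·4473891 = −5585423.12.
At (653015, 4475048): z = 190848.7 + 5397075.2 − 5585423.12 = 2500.7 m.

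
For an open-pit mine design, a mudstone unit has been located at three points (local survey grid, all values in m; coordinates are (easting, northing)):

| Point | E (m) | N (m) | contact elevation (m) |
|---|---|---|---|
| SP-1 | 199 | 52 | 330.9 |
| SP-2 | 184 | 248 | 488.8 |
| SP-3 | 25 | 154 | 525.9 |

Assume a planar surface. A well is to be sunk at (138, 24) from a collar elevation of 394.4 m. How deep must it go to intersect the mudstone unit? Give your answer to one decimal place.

43.2 m

Two edge vectors: SP-1→SP-2 = (-15, 196, 157.9), SP-1→SP-3 = (-174, 102, 195).
Normal n = (SP-1→SP-2) × (SP-1→SP-3) = (22114.2, -24549.6, 32574).
So ∂z/∂E = −n_x/n_z = −0.67889 and ∂z/∂N = −n_y/n_z = 0.75366.
Intercept c from SP-1: 330.9 + 135.10 − 39.19 = 426.81.
At (138, 24): z_contact = −93.69 + 18.09 + 426.81 = 351.21 m.
Depth below ground = 394.4 − 351.21 = 43.2 m.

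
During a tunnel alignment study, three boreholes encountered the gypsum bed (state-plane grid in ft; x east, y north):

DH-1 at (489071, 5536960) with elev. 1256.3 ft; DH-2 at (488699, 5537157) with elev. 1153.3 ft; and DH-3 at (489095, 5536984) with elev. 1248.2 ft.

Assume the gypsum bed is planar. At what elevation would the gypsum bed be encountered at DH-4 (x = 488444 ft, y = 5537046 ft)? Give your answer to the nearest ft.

Let the plane be z = a·x + b·y + c.
DH-2−DH-1: −372a + 197b = −103;  DH-3−DH-1: 24a + 24b = −8.1.
Solving gives a = 0.06416960, b = −0.40166960.
Then c = 1256.3 − a·489071 − b·5536960 = 2193901.30.
At (488444, 5537046): z = 31343.3 − 2224063.0 + 2193901.30 = 1181.5 ft.

1182 ft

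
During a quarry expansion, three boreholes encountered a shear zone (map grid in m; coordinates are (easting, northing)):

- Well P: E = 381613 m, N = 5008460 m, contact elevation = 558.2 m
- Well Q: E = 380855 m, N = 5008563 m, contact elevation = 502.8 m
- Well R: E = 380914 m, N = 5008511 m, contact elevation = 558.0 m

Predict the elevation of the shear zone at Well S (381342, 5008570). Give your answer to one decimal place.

453.7 m

Let the plane be z = a·E + b·N + c.
Well Q−Well P: −758a + 103b = −55.4;  Well R−Well P: −699a + 51b = −0.2.
Solving gives a = −0.084129698, b = −1.156993311.
Then c = 558.2 − a·381613 − b·5008460 = 5827417.91.
At (381342, 5008570): z = −32082.2 − 5794882.0 + 5827417.91 = 453.7 m.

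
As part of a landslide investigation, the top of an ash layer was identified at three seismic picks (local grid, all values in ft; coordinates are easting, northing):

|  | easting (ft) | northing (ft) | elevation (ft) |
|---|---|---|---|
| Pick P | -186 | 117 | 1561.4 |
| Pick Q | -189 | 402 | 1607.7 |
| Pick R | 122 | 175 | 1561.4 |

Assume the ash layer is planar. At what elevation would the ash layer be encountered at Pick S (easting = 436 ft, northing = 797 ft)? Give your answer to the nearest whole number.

Two edge vectors: Pick P→Pick Q = (-3, 285, 46.3), Pick P→Pick R = (308, 58, 0).
Normal n = (Pick P→Pick Q) × (Pick P→Pick R) = (-2685.4, 14260.4, -87954).
So ∂z/∂easting = −n_x/n_z = −0.03053 and ∂z/∂northing = −n_y/n_z = 0.16213.
Intercept c from Pick P: 1561.4 − 5.68 − 18.97 = 1536.75.
At (436, 797): z = −13.3 + 129.2 + 1536.75 = 1652.7 ft.

1653 ft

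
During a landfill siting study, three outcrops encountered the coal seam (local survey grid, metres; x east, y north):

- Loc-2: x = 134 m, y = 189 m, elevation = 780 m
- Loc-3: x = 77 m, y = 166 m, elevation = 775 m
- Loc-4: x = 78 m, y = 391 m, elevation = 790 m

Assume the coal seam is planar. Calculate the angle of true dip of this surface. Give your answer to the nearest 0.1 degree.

5.1°

Two edge vectors: Loc-2→Loc-3 = (-57, -23, -5), Loc-2→Loc-4 = (-56, 202, 10).
Normal n = (Loc-2→Loc-3) × (Loc-2→Loc-4) = (780, 850, -12802).
So ∂z/∂x = −n_x/n_z = 0.06093 and ∂z/∂y = −n_y/n_z = 0.06640.
Gradient magnitude |∇z| = √(a² + b²) = √(0.00371 + 0.00441) = 0.09011.
True dip = arctan(0.09011) = 5.1°, dipping toward SW (azimuth ≈ 223°).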